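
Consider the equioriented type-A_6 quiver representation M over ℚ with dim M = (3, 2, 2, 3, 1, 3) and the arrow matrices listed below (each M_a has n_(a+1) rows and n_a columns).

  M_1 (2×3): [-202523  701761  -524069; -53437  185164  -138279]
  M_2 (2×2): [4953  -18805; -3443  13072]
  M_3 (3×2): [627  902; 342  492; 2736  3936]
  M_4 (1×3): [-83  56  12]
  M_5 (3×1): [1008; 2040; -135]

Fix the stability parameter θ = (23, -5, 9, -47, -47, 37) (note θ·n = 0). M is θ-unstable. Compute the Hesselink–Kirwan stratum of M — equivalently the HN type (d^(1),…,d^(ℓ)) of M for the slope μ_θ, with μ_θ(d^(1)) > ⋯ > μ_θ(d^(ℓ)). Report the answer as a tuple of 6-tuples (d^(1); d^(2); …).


Via rank(M_{q-1}∘⋯∘M_p): M ≅ I[1,1], I[1,3], I[1,6], I[4,4]^2, I[6,6]^2.
μ_θ-semistable layers: μ^(1)=37; μ^(2)=23; μ^(3)=9; μ^(4)=-67/5; μ^(5)=-47

((0, 0, 0, 0, 0, 3); (1, 0, 0, 0, 0, 0); (1, 1, 1, 0, 0, 0); (1, 1, 1, 1, 1, 0); (0, 0, 0, 2, 0, 0))


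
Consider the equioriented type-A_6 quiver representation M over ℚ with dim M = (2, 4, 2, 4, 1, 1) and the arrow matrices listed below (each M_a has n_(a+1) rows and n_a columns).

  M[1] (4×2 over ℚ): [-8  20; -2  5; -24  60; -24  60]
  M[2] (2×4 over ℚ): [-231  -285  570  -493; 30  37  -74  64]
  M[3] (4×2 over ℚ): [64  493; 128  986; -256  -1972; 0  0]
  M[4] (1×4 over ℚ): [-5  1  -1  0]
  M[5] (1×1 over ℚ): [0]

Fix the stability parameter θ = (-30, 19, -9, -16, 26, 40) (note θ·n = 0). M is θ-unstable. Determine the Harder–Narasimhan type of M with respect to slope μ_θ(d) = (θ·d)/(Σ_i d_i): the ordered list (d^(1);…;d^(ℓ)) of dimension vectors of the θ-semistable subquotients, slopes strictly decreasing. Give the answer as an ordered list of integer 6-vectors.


Interval decomposition of M: I[1,1], I[1,5], I[2,2]^2, I[2,3], I[4,4]^3, I[6,6].
HN type (ℓ=7): μ^(1)=40; μ^(2)=26; μ^(3)=19; μ^(4)=5; μ^(5)=-2; μ^(6)=-16; μ^(7)=-30

((0, 0, 0, 0, 0, 1); (0, 0, 0, 0, 1, 0); (0, 2, 0, 0, 0, 0); (0, 1, 1, 0, 0, 0); (0, 1, 1, 1, 0, 0); (0, 0, 0, 3, 0, 0); (2, 0, 0, 0, 0, 0))


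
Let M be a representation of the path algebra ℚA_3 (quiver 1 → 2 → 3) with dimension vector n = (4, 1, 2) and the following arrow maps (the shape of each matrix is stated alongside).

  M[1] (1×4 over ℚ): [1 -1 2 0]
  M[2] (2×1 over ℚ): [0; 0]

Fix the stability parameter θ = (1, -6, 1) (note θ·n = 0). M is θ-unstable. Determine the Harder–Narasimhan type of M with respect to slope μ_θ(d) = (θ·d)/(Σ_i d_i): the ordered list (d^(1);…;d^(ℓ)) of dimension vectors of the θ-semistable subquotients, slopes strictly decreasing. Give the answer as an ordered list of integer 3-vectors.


Barcode: M ≅ I[1,1]^3, I[1,2], I[3,3]^2. HN layers by μ_θ (2 steps, strictly decreasing):
  μ^(1)=1; μ^(2)=-5/2

((3, 0, 2); (1, 1, 0))


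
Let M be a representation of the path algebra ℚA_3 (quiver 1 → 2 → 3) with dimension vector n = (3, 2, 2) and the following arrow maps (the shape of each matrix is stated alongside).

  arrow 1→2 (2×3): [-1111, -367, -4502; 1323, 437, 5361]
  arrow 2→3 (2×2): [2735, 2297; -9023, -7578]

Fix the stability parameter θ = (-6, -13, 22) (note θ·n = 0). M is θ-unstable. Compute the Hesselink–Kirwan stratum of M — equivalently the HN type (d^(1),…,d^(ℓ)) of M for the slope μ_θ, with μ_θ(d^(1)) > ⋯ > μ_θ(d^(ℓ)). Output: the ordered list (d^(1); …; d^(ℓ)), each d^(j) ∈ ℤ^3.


Via rank(M_{q-1}∘⋯∘M_p): M ≅ I[1,1], I[1,3]^2.
μ_θ-semistable layers: μ^(1)=22; μ^(2)=-6; μ^(3)=-19/2

((0, 0, 2); (1, 0, 0); (2, 2, 0))


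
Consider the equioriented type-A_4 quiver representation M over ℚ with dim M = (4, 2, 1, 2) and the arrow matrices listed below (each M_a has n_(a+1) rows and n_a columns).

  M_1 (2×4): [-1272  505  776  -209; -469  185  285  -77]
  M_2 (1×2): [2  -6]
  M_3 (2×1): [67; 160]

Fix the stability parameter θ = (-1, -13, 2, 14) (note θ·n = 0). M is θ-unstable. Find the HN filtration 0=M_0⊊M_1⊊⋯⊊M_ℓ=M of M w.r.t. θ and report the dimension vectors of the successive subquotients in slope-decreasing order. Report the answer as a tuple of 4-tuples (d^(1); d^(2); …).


Barcode: M ≅ I[1,1]^2, I[1,2], I[1,4], I[4,4]. HN layers by μ_θ (4 steps, strictly decreasing):
  μ^(1)=14; μ^(2)=2; μ^(3)=-1; μ^(4)=-7

((0, 0, 0, 2); (0, 0, 1, 0); (2, 0, 0, 0); (2, 2, 0, 0))


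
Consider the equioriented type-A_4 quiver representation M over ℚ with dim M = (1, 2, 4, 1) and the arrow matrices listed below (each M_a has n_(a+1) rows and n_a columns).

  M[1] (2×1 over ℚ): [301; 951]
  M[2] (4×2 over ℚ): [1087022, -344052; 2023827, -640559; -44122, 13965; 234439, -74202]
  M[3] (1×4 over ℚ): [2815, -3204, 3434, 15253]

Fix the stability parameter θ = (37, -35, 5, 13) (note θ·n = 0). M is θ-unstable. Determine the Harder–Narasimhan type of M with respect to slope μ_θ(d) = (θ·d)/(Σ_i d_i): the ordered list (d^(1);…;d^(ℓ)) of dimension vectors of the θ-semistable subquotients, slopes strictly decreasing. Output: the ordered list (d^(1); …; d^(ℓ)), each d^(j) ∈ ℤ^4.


Via rank(M_{q-1}∘⋯∘M_p): M ≅ I[1,4], I[2,3], I[3,3]^2.
μ_θ-semistable layers: μ^(1)=13; μ^(2)=5; μ^(3)=1; μ^(4)=-35

((0, 0, 0, 1); (0, 0, 4, 0); (1, 1, 0, 0); (0, 1, 0, 0))


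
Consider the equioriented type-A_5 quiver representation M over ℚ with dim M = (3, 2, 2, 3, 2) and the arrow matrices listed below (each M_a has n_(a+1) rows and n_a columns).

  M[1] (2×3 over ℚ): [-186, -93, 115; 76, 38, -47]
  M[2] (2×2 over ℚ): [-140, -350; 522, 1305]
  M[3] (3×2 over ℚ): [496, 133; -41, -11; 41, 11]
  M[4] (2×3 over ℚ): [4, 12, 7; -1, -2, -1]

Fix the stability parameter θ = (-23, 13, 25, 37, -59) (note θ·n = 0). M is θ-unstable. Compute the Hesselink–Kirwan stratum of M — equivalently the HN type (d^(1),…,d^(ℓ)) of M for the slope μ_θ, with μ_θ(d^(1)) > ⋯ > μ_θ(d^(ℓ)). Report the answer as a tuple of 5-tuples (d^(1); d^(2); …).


Interval decomposition of M: I[1,1], I[1,2], I[1,5], I[3,5], I[4,4].
HN type (ℓ=5): μ^(1)=37; μ^(2)=13; μ^(3)=4; μ^(4)=1; μ^(5)=-23

((0, 0, 0, 1, 0); (0, 1, 0, 0, 0); (0, 1, 1, 1, 1); (0, 0, 1, 1, 1); (3, 0, 0, 0, 0))


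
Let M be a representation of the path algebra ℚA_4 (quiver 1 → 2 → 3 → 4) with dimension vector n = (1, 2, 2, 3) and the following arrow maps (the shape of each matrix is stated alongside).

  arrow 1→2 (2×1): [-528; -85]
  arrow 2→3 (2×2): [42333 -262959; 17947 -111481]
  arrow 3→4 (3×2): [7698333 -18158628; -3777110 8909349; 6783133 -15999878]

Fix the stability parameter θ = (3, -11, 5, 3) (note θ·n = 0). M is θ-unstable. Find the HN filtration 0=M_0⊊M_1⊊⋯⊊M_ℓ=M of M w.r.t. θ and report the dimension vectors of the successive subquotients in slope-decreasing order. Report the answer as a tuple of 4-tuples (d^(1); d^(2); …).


Barcode: M ≅ I[1,4], I[2,2], I[3,4], I[4,4]. HN layers by μ_θ (4 steps, strictly decreasing):
  μ^(1)=4; μ^(2)=3; μ^(3)=-4; μ^(4)=-11

((0, 0, 2, 2); (0, 0, 0, 1); (1, 1, 0, 0); (0, 1, 0, 0))


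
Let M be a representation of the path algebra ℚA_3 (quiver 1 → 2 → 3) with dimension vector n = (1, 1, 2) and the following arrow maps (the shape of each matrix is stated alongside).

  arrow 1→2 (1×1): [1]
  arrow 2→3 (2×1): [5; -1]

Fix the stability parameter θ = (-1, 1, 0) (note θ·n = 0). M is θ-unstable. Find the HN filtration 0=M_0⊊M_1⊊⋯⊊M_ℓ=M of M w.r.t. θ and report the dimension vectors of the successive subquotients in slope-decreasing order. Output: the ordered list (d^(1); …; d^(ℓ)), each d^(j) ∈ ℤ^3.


Interval decomposition of M: I[1,3], I[3,3].
HN type (ℓ=3): μ^(1)=1/2; μ^(2)=0; μ^(3)=-1

((0, 1, 1); (0, 0, 1); (1, 0, 0))


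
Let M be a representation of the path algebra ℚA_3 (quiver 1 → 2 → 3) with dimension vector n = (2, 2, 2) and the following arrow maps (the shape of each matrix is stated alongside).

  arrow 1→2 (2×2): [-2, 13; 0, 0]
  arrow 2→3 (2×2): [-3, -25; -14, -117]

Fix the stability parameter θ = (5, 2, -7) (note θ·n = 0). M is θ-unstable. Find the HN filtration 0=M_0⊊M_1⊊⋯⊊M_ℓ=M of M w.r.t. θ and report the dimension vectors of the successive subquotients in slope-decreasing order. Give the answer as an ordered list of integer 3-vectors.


Via rank(M_{q-1}∘⋯∘M_p): M ≅ I[1,1], I[1,3], I[2,3].
μ_θ-semistable layers: μ^(1)=5; μ^(2)=0; μ^(3)=-5/2

((1, 0, 0); (1, 1, 1); (0, 1, 1))


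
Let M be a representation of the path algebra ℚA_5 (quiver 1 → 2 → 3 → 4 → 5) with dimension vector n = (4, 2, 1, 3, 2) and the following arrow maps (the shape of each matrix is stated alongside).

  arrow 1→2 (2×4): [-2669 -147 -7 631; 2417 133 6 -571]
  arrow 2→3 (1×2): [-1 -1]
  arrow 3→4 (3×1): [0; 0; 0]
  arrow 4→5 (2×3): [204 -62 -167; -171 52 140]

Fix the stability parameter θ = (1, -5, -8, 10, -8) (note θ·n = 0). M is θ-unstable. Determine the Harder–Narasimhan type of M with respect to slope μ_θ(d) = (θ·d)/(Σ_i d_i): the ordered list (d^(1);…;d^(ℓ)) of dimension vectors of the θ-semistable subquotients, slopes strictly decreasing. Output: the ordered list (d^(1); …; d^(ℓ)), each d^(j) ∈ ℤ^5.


Barcode: M ≅ I[1,1]^2, I[1,2], I[1,3], I[4,4], I[4,5]^2. HN layers by μ_θ (4 steps, strictly decreasing):
  μ^(1)=10; μ^(2)=1; μ^(3)=-2; μ^(4)=-4

((0, 0, 0, 1, 0); (2, 0, 0, 2, 2); (1, 1, 0, 0, 0); (1, 1, 1, 0, 0))


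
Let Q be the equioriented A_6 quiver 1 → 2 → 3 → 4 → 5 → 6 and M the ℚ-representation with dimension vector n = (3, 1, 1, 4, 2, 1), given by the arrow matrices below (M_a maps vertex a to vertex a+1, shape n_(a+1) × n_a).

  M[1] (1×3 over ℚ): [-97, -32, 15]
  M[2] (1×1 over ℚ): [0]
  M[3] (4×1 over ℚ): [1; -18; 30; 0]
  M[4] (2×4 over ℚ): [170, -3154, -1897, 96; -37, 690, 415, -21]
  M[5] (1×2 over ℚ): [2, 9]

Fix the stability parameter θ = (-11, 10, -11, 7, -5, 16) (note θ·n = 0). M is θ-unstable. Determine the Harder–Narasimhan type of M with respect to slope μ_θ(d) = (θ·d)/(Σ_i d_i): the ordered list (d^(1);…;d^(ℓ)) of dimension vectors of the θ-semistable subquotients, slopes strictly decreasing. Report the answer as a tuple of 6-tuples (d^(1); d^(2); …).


Interval decomposition of M: I[1,1]^2, I[1,2], I[3,6], I[4,4]^2, I[4,5].
HN type (ℓ=5): μ^(1)=16; μ^(2)=10; μ^(3)=7; μ^(4)=1; μ^(5)=-11

((0, 0, 0, 0, 0, 1); (0, 1, 0, 0, 0, 0); (0, 0, 0, 2, 0, 0); (0, 0, 0, 2, 2, 0); (3, 0, 1, 0, 0, 0))


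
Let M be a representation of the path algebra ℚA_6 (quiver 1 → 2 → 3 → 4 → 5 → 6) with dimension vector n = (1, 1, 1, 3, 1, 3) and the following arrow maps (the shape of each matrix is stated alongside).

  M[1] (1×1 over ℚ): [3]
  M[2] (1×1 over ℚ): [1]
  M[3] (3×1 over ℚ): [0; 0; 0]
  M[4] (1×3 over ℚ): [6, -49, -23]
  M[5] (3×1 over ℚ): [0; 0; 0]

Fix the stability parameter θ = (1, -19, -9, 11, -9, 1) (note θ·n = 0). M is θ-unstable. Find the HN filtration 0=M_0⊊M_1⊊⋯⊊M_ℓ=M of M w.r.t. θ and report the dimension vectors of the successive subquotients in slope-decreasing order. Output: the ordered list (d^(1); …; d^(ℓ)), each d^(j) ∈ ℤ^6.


Interval decomposition of M: I[1,3], I[4,4]^2, I[4,5], I[6,6]^3.
HN type (ℓ=3): μ^(1)=11; μ^(2)=1; μ^(3)=-9

((0, 0, 0, 2, 0, 0); (0, 0, 0, 1, 1, 3); (1, 1, 1, 0, 0, 0))


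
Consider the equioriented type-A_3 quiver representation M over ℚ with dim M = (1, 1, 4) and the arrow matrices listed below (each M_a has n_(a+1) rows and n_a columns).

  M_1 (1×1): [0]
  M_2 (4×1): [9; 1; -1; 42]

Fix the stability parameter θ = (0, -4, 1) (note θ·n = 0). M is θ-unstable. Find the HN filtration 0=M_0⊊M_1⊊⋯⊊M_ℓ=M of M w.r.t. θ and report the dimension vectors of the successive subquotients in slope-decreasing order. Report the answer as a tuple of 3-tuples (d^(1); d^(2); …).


Barcode: M ≅ I[1,1], I[2,3], I[3,3]^3. HN layers by μ_θ (3 steps, strictly decreasing):
  μ^(1)=1; μ^(2)=0; μ^(3)=-4

((0, 0, 4); (1, 0, 0); (0, 1, 0))


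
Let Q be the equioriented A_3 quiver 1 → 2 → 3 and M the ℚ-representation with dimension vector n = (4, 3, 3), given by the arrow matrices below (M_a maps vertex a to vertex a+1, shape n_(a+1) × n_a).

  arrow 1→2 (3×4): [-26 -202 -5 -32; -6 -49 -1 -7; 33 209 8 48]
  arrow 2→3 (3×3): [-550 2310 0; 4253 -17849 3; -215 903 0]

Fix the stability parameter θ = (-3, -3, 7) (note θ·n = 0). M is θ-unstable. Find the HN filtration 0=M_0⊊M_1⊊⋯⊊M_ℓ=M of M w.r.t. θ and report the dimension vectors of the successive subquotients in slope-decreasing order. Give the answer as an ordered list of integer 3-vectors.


Barcode: M ≅ I[1,1], I[1,2], I[1,3]^2, I[3,3]. HN layers by μ_θ (2 steps, strictly decreasing):
  μ^(1)=7; μ^(2)=-3

((0, 0, 3); (4, 3, 0))


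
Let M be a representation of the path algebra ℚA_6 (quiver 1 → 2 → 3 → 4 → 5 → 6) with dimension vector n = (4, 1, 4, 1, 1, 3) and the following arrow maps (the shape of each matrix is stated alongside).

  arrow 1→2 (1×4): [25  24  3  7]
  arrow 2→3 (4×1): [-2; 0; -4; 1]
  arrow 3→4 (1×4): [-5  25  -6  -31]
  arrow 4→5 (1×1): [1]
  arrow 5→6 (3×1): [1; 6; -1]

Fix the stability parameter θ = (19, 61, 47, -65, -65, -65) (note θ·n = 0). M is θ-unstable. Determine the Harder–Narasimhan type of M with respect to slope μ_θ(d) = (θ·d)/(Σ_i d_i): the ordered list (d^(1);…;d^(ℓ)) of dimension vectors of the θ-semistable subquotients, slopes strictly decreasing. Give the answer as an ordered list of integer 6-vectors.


Barcode: M ≅ I[1,1]^3, I[1,6], I[3,3]^3, I[6,6]^2. HN layers by μ_θ (4 steps, strictly decreasing):
  μ^(1)=47; μ^(2)=19; μ^(3)=-34/3; μ^(4)=-65

((0, 0, 3, 0, 0, 0); (3, 0, 0, 0, 0, 0); (1, 1, 1, 1, 1, 1); (0, 0, 0, 0, 0, 2))


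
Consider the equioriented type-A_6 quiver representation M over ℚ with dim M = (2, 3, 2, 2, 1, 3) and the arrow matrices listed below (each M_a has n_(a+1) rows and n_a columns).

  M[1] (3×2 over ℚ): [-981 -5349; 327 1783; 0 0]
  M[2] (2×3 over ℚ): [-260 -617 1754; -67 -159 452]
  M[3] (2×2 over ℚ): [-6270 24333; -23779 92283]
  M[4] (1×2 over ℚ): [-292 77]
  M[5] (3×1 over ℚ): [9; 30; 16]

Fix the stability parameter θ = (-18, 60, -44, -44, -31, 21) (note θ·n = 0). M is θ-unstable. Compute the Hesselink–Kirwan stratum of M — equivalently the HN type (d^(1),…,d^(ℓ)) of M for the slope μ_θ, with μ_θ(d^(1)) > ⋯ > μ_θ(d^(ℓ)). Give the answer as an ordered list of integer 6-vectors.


Via rank(M_{q-1}∘⋯∘M_p): M ≅ I[1,1], I[1,6], I[2,2], I[2,4], I[6,6]^2.
μ_θ-semistable layers: μ^(1)=60; μ^(2)=21; μ^(3)=-28/3; μ^(4)=-59/4; μ^(5)=-18

((0, 1, 0, 0, 0, 0); (0, 0, 0, 0, 0, 3); (0, 1, 1, 1, 0, 0); (0, 1, 1, 1, 1, 0); (2, 0, 0, 0, 0, 0))


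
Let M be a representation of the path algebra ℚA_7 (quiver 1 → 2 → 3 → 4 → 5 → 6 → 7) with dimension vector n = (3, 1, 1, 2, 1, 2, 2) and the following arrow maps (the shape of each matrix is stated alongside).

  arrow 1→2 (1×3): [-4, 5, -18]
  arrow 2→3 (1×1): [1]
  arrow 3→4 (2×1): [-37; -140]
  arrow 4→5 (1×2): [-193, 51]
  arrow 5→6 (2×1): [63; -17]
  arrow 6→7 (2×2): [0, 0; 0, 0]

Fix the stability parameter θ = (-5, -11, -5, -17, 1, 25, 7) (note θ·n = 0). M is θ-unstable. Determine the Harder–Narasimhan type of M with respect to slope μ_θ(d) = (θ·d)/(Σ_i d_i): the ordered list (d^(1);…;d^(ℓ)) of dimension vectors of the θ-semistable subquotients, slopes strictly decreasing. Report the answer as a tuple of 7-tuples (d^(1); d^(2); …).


Barcode: M ≅ I[1,1]^2, I[1,6], I[4,4], I[6,6], I[7,7]^2. HN layers by μ_θ (6 steps, strictly decreasing):
  μ^(1)=25; μ^(2)=7; μ^(3)=1; μ^(4)=-5; μ^(5)=-19/2; μ^(6)=-17

((0, 0, 0, 0, 0, 2, 0); (0, 0, 0, 0, 0, 0, 2); (0, 0, 0, 0, 1, 0, 0); (2, 0, 0, 0, 0, 0, 0); (1, 1, 1, 1, 0, 0, 0); (0, 0, 0, 1, 0, 0, 0))


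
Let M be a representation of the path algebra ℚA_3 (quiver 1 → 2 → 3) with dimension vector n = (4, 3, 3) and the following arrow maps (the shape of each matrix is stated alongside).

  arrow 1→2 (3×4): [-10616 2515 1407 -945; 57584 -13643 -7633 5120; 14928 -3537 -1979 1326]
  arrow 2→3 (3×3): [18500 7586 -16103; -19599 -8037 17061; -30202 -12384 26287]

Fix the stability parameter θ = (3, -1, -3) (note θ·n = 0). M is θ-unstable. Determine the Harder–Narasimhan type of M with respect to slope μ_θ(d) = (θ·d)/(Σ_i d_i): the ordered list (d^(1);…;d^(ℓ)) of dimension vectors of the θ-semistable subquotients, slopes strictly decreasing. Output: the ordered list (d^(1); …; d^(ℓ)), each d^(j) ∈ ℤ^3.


Barcode: M ≅ I[1,1], I[1,2], I[1,3]^2, I[3,3]. HN layers by μ_θ (4 steps, strictly decreasing):
  μ^(1)=3; μ^(2)=1; μ^(3)=-1/3; μ^(4)=-3

((1, 0, 0); (1, 1, 0); (2, 2, 2); (0, 0, 1))


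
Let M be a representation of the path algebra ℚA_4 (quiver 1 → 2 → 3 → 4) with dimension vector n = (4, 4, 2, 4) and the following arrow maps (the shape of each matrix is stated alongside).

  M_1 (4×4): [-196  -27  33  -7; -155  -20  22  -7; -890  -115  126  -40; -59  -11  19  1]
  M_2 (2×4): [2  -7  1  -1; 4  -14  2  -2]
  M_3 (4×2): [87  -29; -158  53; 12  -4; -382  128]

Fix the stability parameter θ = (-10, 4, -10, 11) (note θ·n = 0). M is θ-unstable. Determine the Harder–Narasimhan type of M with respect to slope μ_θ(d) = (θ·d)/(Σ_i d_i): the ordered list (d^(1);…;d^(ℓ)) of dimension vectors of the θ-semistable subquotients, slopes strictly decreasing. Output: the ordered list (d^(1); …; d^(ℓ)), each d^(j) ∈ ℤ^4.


Via rank(M_{q-1}∘⋯∘M_p): M ≅ I[1,2]^3, I[1,4], I[3,4], I[4,4]^2.
μ_θ-semistable layers: μ^(1)=11; μ^(2)=4; μ^(3)=-3; μ^(4)=-10

((0, 0, 0, 4); (0, 3, 0, 0); (0, 1, 1, 0); (4, 0, 1, 0))


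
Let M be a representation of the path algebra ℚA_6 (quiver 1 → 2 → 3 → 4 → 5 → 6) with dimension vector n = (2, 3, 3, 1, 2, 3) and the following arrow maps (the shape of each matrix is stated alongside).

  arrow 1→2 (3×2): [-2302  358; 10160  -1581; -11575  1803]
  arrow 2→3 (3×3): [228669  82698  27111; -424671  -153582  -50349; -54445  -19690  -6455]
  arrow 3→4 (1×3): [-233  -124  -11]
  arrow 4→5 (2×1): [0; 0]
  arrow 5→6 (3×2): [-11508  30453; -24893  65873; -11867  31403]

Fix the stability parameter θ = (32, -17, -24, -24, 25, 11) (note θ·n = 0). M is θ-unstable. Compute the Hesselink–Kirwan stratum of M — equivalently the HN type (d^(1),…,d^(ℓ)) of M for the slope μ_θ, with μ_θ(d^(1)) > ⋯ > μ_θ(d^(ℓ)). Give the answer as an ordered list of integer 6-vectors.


Via rank(M_{q-1}∘⋯∘M_p): M ≅ I[1,2], I[1,4], I[2,2], I[3,3]^2, I[5,6]^2, I[6,6].
μ_θ-semistable layers: μ^(1)=18; μ^(2)=11; μ^(3)=15/2; μ^(4)=-33/4; μ^(5)=-17; μ^(6)=-24

((0, 0, 0, 0, 2, 2); (0, 0, 0, 0, 0, 1); (1, 1, 0, 0, 0, 0); (1, 1, 1, 1, 0, 0); (0, 1, 0, 0, 0, 0); (0, 0, 2, 0, 0, 0))


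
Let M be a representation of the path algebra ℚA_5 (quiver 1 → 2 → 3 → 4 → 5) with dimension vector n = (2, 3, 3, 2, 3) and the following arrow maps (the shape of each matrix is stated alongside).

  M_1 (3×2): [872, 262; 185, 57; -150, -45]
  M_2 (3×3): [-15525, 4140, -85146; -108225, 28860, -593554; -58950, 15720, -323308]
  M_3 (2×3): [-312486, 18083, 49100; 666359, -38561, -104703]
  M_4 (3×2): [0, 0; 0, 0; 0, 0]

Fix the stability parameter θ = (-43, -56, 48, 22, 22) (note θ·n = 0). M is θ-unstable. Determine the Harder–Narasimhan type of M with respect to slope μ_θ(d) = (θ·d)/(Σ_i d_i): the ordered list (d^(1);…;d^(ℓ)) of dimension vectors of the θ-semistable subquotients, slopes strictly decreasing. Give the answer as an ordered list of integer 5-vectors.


Barcode: M ≅ I[1,2]^2, I[2,4], I[3,3], I[3,4], I[5,5]^3. HN layers by μ_θ (5 steps, strictly decreasing):
  μ^(1)=48; μ^(2)=35; μ^(3)=22; μ^(4)=-99/2; μ^(5)=-56

((0, 0, 1, 0, 0); (0, 0, 2, 2, 0); (0, 0, 0, 0, 3); (2, 2, 0, 0, 0); (0, 1, 0, 0, 0))


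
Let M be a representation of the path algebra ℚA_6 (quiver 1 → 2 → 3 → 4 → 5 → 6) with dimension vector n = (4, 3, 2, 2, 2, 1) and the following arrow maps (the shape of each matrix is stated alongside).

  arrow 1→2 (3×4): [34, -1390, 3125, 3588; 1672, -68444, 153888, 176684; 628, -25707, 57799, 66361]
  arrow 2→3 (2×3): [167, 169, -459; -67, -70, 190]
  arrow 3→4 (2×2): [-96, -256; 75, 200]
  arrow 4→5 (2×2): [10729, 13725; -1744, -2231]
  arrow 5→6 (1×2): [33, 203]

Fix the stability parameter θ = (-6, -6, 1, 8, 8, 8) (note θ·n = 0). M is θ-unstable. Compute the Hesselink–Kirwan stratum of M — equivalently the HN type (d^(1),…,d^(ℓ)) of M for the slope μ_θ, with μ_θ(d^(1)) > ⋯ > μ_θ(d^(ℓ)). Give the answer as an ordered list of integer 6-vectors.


Via rank(M_{q-1}∘⋯∘M_p): M ≅ I[1,1]^2, I[1,3], I[1,5], I[2,2], I[4,6].
μ_θ-semistable layers: μ^(1)=8; μ^(2)=1; μ^(3)=-6

((0, 0, 0, 2, 2, 1); (0, 0, 2, 0, 0, 0); (4, 3, 0, 0, 0, 0))


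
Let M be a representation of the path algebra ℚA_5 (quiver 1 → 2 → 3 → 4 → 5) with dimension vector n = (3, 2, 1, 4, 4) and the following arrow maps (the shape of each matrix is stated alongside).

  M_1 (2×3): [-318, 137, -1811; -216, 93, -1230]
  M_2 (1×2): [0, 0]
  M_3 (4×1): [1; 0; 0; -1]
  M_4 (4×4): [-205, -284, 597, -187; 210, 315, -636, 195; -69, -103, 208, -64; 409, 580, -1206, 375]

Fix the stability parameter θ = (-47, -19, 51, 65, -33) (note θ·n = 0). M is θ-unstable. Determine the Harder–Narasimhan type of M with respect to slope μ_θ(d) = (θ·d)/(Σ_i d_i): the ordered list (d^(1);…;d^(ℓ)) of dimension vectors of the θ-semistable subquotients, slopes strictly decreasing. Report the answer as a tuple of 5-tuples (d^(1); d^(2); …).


Barcode: M ≅ I[1,1], I[1,2]^2, I[3,5], I[4,4], I[4,5]^2, I[5,5]. HN layers by μ_θ (6 steps, strictly decreasing):
  μ^(1)=65; μ^(2)=83/3; μ^(3)=16; μ^(4)=-19; μ^(5)=-33; μ^(6)=-47

((0, 0, 0, 1, 0); (0, 0, 1, 1, 1); (0, 0, 0, 2, 2); (0, 2, 0, 0, 0); (0, 0, 0, 0, 1); (3, 0, 0, 0, 0))


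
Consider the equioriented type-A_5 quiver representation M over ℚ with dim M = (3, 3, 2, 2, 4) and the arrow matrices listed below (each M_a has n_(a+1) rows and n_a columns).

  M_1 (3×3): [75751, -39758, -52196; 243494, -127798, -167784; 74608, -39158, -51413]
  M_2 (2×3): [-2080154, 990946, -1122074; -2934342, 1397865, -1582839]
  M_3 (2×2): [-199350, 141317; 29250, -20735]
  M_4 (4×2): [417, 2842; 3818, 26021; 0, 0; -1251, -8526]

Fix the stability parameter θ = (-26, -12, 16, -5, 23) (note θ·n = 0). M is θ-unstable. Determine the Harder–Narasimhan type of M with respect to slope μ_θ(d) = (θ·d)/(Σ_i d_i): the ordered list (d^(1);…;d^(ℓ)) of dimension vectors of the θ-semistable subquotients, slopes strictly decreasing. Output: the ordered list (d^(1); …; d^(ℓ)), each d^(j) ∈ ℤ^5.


Interval decomposition of M: I[1,2], I[1,3], I[1,5], I[4,5], I[5,5]^2.
HN type (ℓ=6): μ^(1)=23; μ^(2)=16; μ^(3)=11/2; μ^(4)=-5; μ^(5)=-12; μ^(6)=-26

((0, 0, 0, 0, 4); (0, 0, 1, 0, 0); (0, 0, 1, 1, 0); (0, 0, 0, 1, 0); (0, 3, 0, 0, 0); (3, 0, 0, 0, 0))


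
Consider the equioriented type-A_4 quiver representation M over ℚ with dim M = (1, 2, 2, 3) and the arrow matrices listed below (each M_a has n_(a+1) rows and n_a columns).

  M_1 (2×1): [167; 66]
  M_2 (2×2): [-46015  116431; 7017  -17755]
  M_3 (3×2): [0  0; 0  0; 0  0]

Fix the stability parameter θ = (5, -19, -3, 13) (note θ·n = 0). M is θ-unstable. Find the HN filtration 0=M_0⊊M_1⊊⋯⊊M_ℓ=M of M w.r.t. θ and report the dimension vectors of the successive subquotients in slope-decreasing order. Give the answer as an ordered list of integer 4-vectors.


Via rank(M_{q-1}∘⋯∘M_p): M ≅ I[1,3], I[2,3], I[4,4]^3.
μ_θ-semistable layers: μ^(1)=13; μ^(2)=-3; μ^(3)=-7; μ^(4)=-19

((0, 0, 0, 3); (0, 0, 2, 0); (1, 1, 0, 0); (0, 1, 0, 0))


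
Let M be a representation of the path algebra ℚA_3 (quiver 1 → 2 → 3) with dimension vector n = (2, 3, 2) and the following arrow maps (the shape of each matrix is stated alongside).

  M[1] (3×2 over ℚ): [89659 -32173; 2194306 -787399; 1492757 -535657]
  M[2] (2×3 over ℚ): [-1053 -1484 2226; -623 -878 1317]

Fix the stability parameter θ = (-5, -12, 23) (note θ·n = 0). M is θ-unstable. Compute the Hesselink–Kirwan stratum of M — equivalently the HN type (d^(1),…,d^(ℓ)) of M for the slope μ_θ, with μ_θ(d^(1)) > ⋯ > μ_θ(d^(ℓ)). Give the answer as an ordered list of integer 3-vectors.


Barcode: M ≅ I[1,2], I[1,3], I[2,3]. HN layers by μ_θ (3 steps, strictly decreasing):
  μ^(1)=23; μ^(2)=-17/2; μ^(3)=-12

((0, 0, 2); (2, 2, 0); (0, 1, 0))


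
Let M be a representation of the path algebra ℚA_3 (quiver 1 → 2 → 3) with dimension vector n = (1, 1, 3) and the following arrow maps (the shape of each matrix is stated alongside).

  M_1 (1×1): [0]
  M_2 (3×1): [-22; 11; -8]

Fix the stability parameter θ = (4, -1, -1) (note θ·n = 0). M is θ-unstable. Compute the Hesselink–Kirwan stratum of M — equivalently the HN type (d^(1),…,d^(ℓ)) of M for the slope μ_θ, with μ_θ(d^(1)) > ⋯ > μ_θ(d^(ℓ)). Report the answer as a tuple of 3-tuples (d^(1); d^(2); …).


Interval decomposition of M: I[1,1], I[2,3], I[3,3]^2.
HN type (ℓ=2): μ^(1)=4; μ^(2)=-1

((1, 0, 0); (0, 1, 3))


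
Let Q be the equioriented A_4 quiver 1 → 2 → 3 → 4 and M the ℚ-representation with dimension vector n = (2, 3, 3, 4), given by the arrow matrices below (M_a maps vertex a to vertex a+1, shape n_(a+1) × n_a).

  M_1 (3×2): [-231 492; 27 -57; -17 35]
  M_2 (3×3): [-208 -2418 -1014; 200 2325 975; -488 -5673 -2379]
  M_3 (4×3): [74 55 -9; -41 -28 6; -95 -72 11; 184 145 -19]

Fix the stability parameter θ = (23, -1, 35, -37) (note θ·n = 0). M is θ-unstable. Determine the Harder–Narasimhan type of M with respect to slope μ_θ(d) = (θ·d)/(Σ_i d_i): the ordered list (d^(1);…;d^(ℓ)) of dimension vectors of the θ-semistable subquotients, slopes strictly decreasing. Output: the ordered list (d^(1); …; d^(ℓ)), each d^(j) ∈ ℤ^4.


Interval decomposition of M: I[1,2]^2, I[2,4], I[3,4]^2, I[4,4].
HN type (ℓ=3): μ^(1)=11; μ^(2)=-1; μ^(3)=-37

((2, 2, 0, 0); (0, 1, 3, 3); (0, 0, 0, 1))


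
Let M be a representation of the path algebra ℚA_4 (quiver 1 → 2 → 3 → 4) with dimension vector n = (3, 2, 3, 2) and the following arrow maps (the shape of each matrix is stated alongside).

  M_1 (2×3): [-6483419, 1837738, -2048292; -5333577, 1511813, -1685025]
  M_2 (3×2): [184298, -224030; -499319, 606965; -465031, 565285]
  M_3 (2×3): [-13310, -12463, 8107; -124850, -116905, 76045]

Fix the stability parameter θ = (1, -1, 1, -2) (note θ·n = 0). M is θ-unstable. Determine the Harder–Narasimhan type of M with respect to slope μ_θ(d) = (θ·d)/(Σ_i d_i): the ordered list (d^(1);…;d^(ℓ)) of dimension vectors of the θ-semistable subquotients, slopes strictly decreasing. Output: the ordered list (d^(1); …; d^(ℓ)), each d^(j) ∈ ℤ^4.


Interval decomposition of M: I[1,1], I[1,2], I[1,3], I[3,3], I[3,4], I[4,4].
HN type (ℓ=4): μ^(1)=1; μ^(2)=0; μ^(3)=-1/2; μ^(4)=-2

((1, 0, 2, 0); (2, 2, 0, 0); (0, 0, 1, 1); (0, 0, 0, 1))


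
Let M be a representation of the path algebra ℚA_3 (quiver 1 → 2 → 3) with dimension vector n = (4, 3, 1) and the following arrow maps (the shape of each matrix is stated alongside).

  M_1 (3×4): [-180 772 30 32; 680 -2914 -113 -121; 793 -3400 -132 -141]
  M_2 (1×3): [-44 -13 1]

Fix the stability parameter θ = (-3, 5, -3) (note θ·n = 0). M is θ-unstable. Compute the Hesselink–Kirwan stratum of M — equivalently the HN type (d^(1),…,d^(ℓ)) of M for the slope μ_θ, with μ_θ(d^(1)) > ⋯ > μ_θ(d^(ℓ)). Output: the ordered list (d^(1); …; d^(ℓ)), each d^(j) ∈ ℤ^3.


Interval decomposition of M: I[1,1], I[1,2]^2, I[1,3].
HN type (ℓ=3): μ^(1)=5; μ^(2)=1; μ^(3)=-3

((0, 2, 0); (0, 1, 1); (4, 0, 0))


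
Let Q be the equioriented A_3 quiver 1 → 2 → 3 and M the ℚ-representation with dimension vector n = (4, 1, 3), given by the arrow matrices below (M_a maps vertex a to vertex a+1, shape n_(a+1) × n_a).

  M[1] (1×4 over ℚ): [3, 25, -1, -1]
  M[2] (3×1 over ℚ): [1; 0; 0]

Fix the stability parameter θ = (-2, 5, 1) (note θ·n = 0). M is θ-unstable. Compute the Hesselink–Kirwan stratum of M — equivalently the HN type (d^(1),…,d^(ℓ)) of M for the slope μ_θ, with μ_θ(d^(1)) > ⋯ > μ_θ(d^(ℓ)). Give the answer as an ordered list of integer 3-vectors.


Interval decomposition of M: I[1,1]^3, I[1,3], I[3,3]^2.
HN type (ℓ=3): μ^(1)=3; μ^(2)=1; μ^(3)=-2

((0, 1, 1); (0, 0, 2); (4, 0, 0))


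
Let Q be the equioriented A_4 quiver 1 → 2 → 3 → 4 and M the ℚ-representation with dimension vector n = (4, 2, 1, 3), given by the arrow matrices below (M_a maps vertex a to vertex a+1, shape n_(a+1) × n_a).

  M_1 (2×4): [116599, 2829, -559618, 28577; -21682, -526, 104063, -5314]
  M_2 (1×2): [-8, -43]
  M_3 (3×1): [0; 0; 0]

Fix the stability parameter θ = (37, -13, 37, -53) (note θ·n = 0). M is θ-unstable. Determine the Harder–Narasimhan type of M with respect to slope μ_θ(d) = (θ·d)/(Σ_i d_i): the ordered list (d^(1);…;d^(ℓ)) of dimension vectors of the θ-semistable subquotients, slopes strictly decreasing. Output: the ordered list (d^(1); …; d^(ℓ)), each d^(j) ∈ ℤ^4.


Via rank(M_{q-1}∘⋯∘M_p): M ≅ I[1,1]^2, I[1,2], I[1,3], I[4,4]^3.
μ_θ-semistable layers: μ^(1)=37; μ^(2)=12; μ^(3)=-53

((2, 0, 1, 0); (2, 2, 0, 0); (0, 0, 0, 3))


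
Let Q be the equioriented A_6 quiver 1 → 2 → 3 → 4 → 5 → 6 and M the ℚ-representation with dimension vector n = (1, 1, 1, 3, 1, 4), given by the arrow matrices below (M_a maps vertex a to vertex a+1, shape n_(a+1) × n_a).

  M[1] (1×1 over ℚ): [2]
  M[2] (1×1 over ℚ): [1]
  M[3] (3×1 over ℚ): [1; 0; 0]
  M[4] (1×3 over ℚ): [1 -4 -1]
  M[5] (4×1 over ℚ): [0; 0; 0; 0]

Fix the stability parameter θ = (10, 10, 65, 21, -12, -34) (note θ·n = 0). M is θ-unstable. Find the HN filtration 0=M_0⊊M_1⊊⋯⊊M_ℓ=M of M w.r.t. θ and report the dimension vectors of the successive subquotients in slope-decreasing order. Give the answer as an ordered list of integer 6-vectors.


Via rank(M_{q-1}∘⋯∘M_p): M ≅ I[1,5], I[4,4]^2, I[6,6]^4.
μ_θ-semistable layers: μ^(1)=74/3; μ^(2)=21; μ^(3)=10; μ^(4)=-34

((0, 0, 1, 1, 1, 0); (0, 0, 0, 2, 0, 0); (1, 1, 0, 0, 0, 0); (0, 0, 0, 0, 0, 4))


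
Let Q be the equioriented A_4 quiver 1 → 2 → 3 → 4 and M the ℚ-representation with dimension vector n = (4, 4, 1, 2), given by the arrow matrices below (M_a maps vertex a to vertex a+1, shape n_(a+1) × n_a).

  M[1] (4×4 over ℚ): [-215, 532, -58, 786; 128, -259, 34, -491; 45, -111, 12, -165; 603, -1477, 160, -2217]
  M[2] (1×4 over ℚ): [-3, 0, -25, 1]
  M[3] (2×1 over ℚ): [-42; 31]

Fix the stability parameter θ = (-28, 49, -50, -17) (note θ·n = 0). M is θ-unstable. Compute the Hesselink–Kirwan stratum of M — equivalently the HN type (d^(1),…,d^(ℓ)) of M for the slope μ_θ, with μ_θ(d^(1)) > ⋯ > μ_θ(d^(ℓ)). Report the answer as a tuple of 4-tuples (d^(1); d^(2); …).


Via rank(M_{q-1}∘⋯∘M_p): M ≅ I[1,2]^3, I[1,4], I[4,4].
μ_θ-semistable layers: μ^(1)=49; μ^(2)=-6; μ^(3)=-17; μ^(4)=-28

((0, 3, 0, 0); (0, 1, 1, 1); (0, 0, 0, 1); (4, 0, 0, 0))


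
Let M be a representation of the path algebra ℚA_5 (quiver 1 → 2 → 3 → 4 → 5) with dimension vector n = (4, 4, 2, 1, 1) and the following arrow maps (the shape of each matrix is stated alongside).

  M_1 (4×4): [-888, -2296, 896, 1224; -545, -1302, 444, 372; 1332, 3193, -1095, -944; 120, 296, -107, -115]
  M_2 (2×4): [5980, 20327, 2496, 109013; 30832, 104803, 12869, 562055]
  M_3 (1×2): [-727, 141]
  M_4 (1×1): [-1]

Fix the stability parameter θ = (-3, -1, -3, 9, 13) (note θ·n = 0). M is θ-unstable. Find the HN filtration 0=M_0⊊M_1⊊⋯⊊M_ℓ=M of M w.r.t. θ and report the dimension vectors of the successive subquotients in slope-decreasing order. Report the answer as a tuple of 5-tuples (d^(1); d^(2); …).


Barcode: M ≅ I[1,2]^2, I[1,3], I[1,5]. HN layers by μ_θ (5 steps, strictly decreasing):
  μ^(1)=13; μ^(2)=9; μ^(3)=-1; μ^(4)=-2; μ^(5)=-3

((0, 0, 0, 0, 1); (0, 0, 0, 1, 0); (0, 2, 0, 0, 0); (0, 2, 2, 0, 0); (4, 0, 0, 0, 0))


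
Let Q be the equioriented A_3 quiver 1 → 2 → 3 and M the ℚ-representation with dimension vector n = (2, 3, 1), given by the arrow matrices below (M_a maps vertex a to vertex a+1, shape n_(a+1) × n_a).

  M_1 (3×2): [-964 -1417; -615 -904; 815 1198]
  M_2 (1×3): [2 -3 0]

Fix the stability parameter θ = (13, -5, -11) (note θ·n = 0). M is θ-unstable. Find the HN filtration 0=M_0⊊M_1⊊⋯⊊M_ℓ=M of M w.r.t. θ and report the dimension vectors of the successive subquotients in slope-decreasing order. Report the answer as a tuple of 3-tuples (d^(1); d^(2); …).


Barcode: M ≅ I[1,2], I[1,3], I[2,2]. HN layers by μ_θ (3 steps, strictly decreasing):
  μ^(1)=4; μ^(2)=-1; μ^(3)=-5

((1, 1, 0); (1, 1, 1); (0, 1, 0))


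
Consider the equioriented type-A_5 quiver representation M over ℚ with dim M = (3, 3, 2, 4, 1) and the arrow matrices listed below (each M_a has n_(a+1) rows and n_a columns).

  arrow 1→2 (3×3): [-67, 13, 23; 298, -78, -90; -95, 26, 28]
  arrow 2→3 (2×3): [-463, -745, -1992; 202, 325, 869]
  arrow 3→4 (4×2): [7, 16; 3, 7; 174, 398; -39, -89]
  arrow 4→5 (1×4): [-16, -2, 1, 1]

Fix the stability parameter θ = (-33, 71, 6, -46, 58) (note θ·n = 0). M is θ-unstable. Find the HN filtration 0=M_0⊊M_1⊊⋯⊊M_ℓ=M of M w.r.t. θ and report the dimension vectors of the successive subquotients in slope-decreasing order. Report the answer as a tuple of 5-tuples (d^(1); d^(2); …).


Barcode: M ≅ I[1,1], I[1,4], I[1,5], I[2,2], I[4,4]^2. HN layers by μ_θ (5 steps, strictly decreasing):
  μ^(1)=71; μ^(2)=58; μ^(3)=31/3; μ^(4)=-33; μ^(5)=-46

((0, 1, 0, 0, 0); (0, 0, 0, 0, 1); (0, 2, 2, 2, 0); (3, 0, 0, 0, 0); (0, 0, 0, 2, 0))


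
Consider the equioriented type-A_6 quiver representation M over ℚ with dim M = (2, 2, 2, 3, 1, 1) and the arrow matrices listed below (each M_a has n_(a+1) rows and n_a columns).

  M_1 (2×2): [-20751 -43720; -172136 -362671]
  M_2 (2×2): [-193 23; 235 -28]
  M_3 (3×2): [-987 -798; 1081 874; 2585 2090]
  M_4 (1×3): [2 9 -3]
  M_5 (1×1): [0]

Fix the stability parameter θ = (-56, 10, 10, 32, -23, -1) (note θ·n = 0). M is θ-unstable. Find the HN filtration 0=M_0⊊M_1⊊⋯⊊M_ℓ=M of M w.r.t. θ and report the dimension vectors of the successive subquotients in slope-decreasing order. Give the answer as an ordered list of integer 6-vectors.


Barcode: M ≅ I[1,3], I[1,4], I[4,4], I[4,5], I[6,6]. HN layers by μ_θ (5 steps, strictly decreasing):
  μ^(1)=32; μ^(2)=10; μ^(3)=9/2; μ^(4)=-1; μ^(5)=-56

((0, 0, 0, 2, 0, 0); (0, 2, 2, 0, 0, 0); (0, 0, 0, 1, 1, 0); (0, 0, 0, 0, 0, 1); (2, 0, 0, 0, 0, 0))


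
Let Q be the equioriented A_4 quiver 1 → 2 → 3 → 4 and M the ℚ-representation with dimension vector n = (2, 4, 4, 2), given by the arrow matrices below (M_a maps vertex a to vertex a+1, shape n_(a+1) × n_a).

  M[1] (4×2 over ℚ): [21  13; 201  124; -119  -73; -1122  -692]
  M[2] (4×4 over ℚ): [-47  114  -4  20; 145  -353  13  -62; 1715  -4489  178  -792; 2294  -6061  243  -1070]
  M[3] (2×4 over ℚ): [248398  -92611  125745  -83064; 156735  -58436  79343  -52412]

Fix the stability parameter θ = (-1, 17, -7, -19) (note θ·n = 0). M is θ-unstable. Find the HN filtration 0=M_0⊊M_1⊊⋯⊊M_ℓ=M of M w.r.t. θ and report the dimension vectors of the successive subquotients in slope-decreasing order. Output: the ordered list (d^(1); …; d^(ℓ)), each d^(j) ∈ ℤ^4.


Via rank(M_{q-1}∘⋯∘M_p): M ≅ I[1,4]^2, I[2,2], I[2,3], I[3,3].
μ_θ-semistable layers: μ^(1)=17; μ^(2)=5; μ^(3)=-5/2; μ^(4)=-7

((0, 1, 0, 0); (0, 1, 1, 0); (2, 2, 2, 2); (0, 0, 1, 0))


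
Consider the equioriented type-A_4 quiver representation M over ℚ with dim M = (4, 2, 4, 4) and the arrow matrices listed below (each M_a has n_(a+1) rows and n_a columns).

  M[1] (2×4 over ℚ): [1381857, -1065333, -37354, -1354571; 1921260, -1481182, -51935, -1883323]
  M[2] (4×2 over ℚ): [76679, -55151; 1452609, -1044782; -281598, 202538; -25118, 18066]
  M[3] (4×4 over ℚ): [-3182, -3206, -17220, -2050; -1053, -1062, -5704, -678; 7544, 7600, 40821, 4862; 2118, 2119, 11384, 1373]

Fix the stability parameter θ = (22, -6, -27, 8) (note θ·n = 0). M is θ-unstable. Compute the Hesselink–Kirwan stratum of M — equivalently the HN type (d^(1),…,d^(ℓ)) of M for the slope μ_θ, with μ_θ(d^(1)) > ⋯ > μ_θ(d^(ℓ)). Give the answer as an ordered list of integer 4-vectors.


Via rank(M_{q-1}∘⋯∘M_p): M ≅ I[1,1]^2, I[1,4]^2, I[3,3], I[3,4], I[4,4].
μ_θ-semistable layers: μ^(1)=22; μ^(2)=8; μ^(3)=-11/3; μ^(4)=-27

((2, 0, 0, 0); (0, 0, 0, 4); (2, 2, 2, 0); (0, 0, 2, 0))


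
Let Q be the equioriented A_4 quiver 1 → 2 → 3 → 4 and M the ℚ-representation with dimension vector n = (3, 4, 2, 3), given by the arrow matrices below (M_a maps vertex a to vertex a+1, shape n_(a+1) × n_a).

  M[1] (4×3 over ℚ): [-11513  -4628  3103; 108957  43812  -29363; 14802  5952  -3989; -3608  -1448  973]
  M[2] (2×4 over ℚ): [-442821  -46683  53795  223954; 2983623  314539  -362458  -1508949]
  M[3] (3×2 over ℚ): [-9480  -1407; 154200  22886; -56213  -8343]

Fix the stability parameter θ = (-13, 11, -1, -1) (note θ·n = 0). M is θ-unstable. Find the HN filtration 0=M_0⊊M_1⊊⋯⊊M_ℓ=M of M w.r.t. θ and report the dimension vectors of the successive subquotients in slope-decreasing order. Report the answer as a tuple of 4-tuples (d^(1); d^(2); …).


Interval decomposition of M: I[1,1], I[1,2], I[1,4], I[2,2], I[2,4], I[4,4].
HN type (ℓ=4): μ^(1)=11; μ^(2)=3; μ^(3)=-1; μ^(4)=-13

((0, 2, 0, 0); (0, 2, 2, 2); (0, 0, 0, 1); (3, 0, 0, 0))


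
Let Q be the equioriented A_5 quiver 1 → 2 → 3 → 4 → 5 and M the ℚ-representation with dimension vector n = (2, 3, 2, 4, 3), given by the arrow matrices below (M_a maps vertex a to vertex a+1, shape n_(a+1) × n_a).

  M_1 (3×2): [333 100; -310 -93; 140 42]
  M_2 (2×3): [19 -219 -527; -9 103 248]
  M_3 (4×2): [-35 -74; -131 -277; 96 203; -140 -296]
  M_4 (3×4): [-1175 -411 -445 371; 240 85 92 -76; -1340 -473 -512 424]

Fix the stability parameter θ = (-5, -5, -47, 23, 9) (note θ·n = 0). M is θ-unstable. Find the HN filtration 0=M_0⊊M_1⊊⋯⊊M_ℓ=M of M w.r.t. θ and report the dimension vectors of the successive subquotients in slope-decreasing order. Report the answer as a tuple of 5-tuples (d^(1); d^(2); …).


Via rank(M_{q-1}∘⋯∘M_p): M ≅ I[1,2], I[1,4], I[2,5], I[4,4], I[4,5], I[5,5].
μ_θ-semistable layers: μ^(1)=23; μ^(2)=16; μ^(3)=9; μ^(4)=-5; μ^(5)=-19; μ^(6)=-26

((0, 0, 0, 2, 0); (0, 0, 0, 2, 2); (0, 0, 0, 0, 1); (1, 1, 0, 0, 0); (1, 1, 1, 0, 0); (0, 1, 1, 0, 0))


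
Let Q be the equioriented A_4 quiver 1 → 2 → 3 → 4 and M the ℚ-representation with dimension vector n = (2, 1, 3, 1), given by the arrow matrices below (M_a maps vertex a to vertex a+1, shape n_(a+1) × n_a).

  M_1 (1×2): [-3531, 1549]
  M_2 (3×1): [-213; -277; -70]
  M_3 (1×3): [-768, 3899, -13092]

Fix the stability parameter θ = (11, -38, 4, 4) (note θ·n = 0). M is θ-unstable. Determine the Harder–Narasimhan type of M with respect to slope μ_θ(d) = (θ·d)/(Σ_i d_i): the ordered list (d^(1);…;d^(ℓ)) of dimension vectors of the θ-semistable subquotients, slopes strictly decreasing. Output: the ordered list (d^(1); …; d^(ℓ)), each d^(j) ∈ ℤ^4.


Interval decomposition of M: I[1,1], I[1,4], I[3,3]^2.
HN type (ℓ=3): μ^(1)=11; μ^(2)=4; μ^(3)=-27/2

((1, 0, 0, 0); (0, 0, 3, 1); (1, 1, 0, 0))


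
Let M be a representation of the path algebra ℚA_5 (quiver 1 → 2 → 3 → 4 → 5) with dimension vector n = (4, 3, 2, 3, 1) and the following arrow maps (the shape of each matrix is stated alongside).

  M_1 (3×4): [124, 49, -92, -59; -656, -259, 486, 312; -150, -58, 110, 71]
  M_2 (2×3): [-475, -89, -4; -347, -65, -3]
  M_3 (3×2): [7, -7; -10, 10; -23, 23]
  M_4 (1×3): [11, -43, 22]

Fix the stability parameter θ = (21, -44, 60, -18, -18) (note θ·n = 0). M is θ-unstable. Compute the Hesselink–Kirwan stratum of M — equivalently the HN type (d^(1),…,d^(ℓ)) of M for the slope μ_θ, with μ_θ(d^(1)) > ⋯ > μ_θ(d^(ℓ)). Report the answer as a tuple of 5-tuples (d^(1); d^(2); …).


Barcode: M ≅ I[1,1], I[1,2], I[1,3], I[1,5], I[4,4]^2. HN layers by μ_θ (5 steps, strictly decreasing):
  μ^(1)=60; μ^(2)=21; μ^(3)=8; μ^(4)=-23/2; μ^(5)=-18

((0, 0, 1, 0, 0); (1, 0, 0, 0, 0); (0, 0, 1, 1, 1); (3, 3, 0, 0, 0); (0, 0, 0, 2, 0))
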